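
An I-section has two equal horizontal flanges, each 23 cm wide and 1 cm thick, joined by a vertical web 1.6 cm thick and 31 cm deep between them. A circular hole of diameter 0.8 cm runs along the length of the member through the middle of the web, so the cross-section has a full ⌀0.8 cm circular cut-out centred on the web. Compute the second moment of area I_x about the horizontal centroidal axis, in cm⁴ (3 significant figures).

I_x ≈ 1.58 × 10⁴ cm⁴

Break the section into simple shapes (no overlaps), measuring from the bottom-left corner of the bounding box.
Bottom flange: 23 × 1, A = 23 cm², y = 0.5 cm, Ī = 1.9167 cm⁴.
Web: 1.6 × 31, A = 49.6 cm², y = 16.5 cm, Ī = 3972.1 cm⁴.
Top flange: 23 × 1, A = 23 cm², y = 32.5 cm, Ī = 1.9167 cm⁴.
Hole (subtracted): ⌀0.8, A = 0.50265 cm², y = 16.5 cm, Ī = 0.020106 cm⁴.
By symmetry the centroid is at mid-height, ȳ = 16.5 cm.
Transfer each piece to the horizontal centroidal axis using Ī + A·d² with d = y − 16.5:
  bottom flange: d = -16 cm → contributes +5889.9 cm⁴
  web: d = 0 cm → contributes +3972.1 cm⁴
  top flange: d = 16 cm → contributes +5889.9 cm⁴
  hole: d = 0 cm → contributes −0.020106 cm⁴
Total I = 15 752 cm⁴.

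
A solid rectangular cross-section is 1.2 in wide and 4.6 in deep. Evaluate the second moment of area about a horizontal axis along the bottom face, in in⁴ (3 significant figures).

The section: 1.2 × 4.6, A = 5.52 in², y = 2.3 in, Ī = 9.7336 in⁴.
Transfer it to a horizontal axis along the bottom face using Ī + A·d² with d = y − 0:
  the section: d = 2.3 in → contributes +38.934 in⁴
Total I = 38.934 in⁴.

I_base ≈ 38.9 in⁴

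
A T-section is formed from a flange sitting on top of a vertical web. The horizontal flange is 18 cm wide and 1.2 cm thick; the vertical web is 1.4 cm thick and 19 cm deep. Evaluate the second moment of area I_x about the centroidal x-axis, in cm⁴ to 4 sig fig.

Decompose the section into non-overlapping parts with the origin at the bottom-left of its bounding rectangle.
Flange: 18 × 1.2, A = 21.6 cm², y = 19.6 cm, Ī = 2.592 cm⁴.
Web: 1.4 × 19, A = 26.6 cm², y = 9.5 cm, Ī = 800.217 cm⁴.
Centroid: ȳ = ΣA·y / ΣA = 14.0261 cm.
Transfer each piece to the centroidal x-axis using Ī + A·d² with d = y − 14.0261:
  flange: d = 5.57386 cm → contributes +673.659 cm⁴
  web: d = -4.52614 cm → contributes +1345.14 cm⁴
Total I = 2018.8 cm⁴.

I_x ≈ 2019 cm⁴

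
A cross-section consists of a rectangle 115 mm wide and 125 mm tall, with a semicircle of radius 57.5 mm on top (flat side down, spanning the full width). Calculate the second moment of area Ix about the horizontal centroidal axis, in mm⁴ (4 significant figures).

Ix ≈ 4.873 × 10⁷ mm⁴

Treat the section as a set of non-overlapping primitives; coordinates are from the bounding-box lower-left.
Rectangular body: 115 × 125, A = 14 375 mm², y = 62.5 mm, Ī = 18 717 448 mm⁴.
Semicircular cap: semicircle r = 57.5, A = 5193.45 mm², y = 149.404 mm, Ī = 1 199 785 mm⁴.
Centroid: ȳ = ΣA·y / ΣA = 85.5642 mm.
Transfer each piece to the horizontal centroidal axis using Ī + A·d² with d = y − 85.5642:
  rectangular body: d = -23.0642 mm → contributes +26 364 313 mm⁴
  semicircular cap: d = 63.8396 mm → contributes +22 365 636 mm⁴
Total I = 48 729 950 mm⁴.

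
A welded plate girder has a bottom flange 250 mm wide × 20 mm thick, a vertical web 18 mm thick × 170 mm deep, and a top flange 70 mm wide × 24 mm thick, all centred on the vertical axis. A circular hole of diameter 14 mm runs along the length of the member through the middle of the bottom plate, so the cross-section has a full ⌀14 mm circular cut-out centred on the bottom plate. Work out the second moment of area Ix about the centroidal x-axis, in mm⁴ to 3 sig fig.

Break the section into simple shapes (no overlaps), measuring from the bottom-left corner of the bounding box.
Bottom plate: 250 × 20, A = 5 000 mm², y = 10 mm, Ī = 166 667 mm⁴.
Web plate: 18 × 170, A = 3 060 mm², y = 105 mm, Ī = 7 369 500 mm⁴.
Top plate: 70 × 24, A = 1 680 mm², y = 202 mm, Ī = 80 640 mm⁴.
Hole (subtracted): ⌀14, A = 153.94 mm², y = 10 mm, Ī = 1885.7 mm⁴.
Centroid: ȳ = ΣA·y / ΣA = 73.974 mm.
Transfer each piece to the centroidal x-axis using Ī + A·d² with d = y − 73.974:
  bottom plate: d = -63.974 mm → contributes +20 630 115 mm⁴
  web plate: d = 31.026 mm → contributes +10 315 070 mm⁴
  top plate: d = 128.03 mm → contributes +27 616 886 mm⁴
  hole: d = -63.974 mm → contributes −631 906 mm⁴
Total I = 57 930 164 mm⁴.

Ix ≈ 5.79 × 10⁷ mm⁴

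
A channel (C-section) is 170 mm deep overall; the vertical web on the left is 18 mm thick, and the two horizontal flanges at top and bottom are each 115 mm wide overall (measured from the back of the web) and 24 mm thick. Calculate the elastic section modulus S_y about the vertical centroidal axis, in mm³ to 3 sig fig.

Split into non-overlapping primitives; take the origin at the lower-left of the bounding box.
Web: 18 × 170, A = 3 060 mm², x = 9 mm, Ī = 82 620 mm⁴.
Top flange (beyond web): 97 × 24, A = 2 328 mm², x = 66.5 mm, Ī = 1 825 346 mm⁴.
Bottom flange (beyond web): 97 × 24, A = 2 328 mm², x = 66.5 mm, Ī = 1 825 346 mm⁴.
Centroid: x̄ = ΣA·x / ΣA = 43.697 mm.
Transfer each piece to the vertical centroidal axis using Ī + A·d² with d = x − 43.697:
  web: d = -34.697 mm → contributes +3 766 442 mm⁴
  top flange (beyond web): d = 22.803 mm → contributes +3 035 880 mm⁴
  bottom flange (beyond web): d = 22.803 mm → contributes +3 035 880 mm⁴
Total I = 9 838 202 mm⁴.
Extreme fibre distance c = 71.303 mm; S = I/c = 137 977 mm³.

S_y ≈ 1.38 × 10⁵ mm³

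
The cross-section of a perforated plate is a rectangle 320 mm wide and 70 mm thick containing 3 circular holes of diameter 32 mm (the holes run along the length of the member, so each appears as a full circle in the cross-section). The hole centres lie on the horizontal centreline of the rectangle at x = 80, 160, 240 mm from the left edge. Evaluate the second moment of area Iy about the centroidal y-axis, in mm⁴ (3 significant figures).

Treat the section as a set of non-overlapping primitives; coordinates are from the bounding-box lower-left.
Plate: 320 × 70, A = 22 400 mm², x = 160 mm, Ī = 191 146 667 mm⁴.
Hole 1 (subtracted): ⌀32, A = 804.25 mm², x = 80 mm, Ī = 51 472 mm⁴.
Hole 2 (subtracted): ⌀32, A = 804.25 mm², x = 160 mm, Ī = 51 472 mm⁴.
Hole 3 (subtracted): ⌀32, A = 804.25 mm², x = 240 mm, Ī = 51 472 mm⁴.
By symmetry the centroid is at mid-width, x̄ = 160 mm.
Transfer each piece to the centroidal y-axis using Ī + A·d² with d = x − 160:
  plate: d = 0 mm → contributes +191 146 667 mm⁴
  hole 1: d = -80 mm → contributes −5 198 657 mm⁴
  hole 2: d = 0 mm → contributes −51 472 mm⁴
  hole 3: d = 80 mm → contributes −5 198 657 mm⁴
Total I = 180 697 880 mm⁴.

Iy ≈ 1.81 × 10⁸ mm⁴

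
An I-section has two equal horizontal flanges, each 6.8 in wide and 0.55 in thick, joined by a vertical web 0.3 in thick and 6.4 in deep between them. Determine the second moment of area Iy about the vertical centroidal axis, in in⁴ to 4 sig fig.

Iy ≈ 28.84 in⁴

Break the section into simple shapes (no overlaps), measuring from the bottom-left corner of the bounding box.
Bottom flange: 6.8 × 0.55, A = 3.74 in², x = 3.4 in, Ī = 14.4115 in⁴.
Web: 0.3 × 6.4, A = 1.92 in², x = 3.4 in, Ī = 0.0144 in⁴.
Top flange: 6.8 × 0.55, A = 3.74 in², x = 3.4 in, Ī = 14.4115 in⁴.
By symmetry the centroid is at mid-width, x̄ = 3.4 in.
All pieces are centred on the vertical centroidal axis, so I = ΣĪ = 28.8373 in⁴.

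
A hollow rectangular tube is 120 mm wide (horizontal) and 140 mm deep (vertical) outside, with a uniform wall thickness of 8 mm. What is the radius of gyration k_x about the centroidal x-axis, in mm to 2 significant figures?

k_x ≈ 53 mm

Split into non-overlapping primitives; take the origin at the lower-left of the bounding box.
Outer rectangle: 120 × 140, A = 16 800 mm², y = 70 mm, Ī = 27 440 000 mm⁴.
Inner void (subtracted): 104 × 124, A = 12 896 mm², y = 70 mm, Ī = 16 524 075 mm⁴.
By symmetry the centroid is at mid-height, ȳ = 70 mm.
All pieces are centred on the centroidal x-axis, so I = ΣĪ (holes subtracted) = 10 915 925 mm⁴.
Radius of gyration: k = √(I/A) = √(10 915 925 / 3 904) = 52.88 mm.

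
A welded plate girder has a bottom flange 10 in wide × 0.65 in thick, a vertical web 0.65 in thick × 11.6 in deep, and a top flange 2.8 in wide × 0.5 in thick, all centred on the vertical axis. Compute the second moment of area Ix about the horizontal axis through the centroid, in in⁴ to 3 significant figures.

Ix ≈ 316 in⁴

Treat the section as a set of non-overlapping primitives; coordinates are from the bounding-box lower-left.
Bottom plate: 10 × 0.65, A = 6.5 in², y = 0.325 in, Ī = 0.22885 in⁴.
Web plate: 0.65 × 11.6, A = 7.54 in², y = 6.45 in, Ī = 84.549 in⁴.
Top plate: 2.8 × 0.5, A = 1.4 in², y = 12.5 in, Ī = 0.029167 in⁴.
Centroid: ȳ = ΣA·y / ΣA = 4.42 in.
Transfer each piece to the horizontal axis through the centroid using Ī + A·d² with d = y − 4.42:
  bottom plate: d = -4.095 in → contributes +109.23 in⁴
  web plate: d = 2.03 in → contributes +115.62 in⁴
  top plate: d = 8.08 in → contributes +91.429 in⁴
Total I = 316.28 in⁴.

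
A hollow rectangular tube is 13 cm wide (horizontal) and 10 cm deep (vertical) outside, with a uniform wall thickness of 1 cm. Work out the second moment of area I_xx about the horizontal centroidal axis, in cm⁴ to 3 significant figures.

Split into non-overlapping primitives; take the origin at the lower-left of the bounding box.
Outer rectangle: 13 × 10, A = 130 cm², y = 5 cm, Ī = 1083.3 cm⁴.
Inner void (subtracted): 11 × 8, A = 88 cm², y = 5 cm, Ī = 469.33 cm⁴.
By symmetry the centroid is at mid-height, ȳ = 5 cm.
All pieces are centred on the horizontal centroidal axis, so I = ΣĪ (holes subtracted) = 614 cm⁴.

I_xx ≈ 614 cm⁴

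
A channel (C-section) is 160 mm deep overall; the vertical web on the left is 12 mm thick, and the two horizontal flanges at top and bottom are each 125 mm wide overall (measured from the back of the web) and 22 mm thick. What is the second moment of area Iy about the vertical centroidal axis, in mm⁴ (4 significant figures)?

Decompose the section into non-overlapping parts with the origin at the bottom-left of its bounding rectangle.
Web: 12 × 160, A = 1 920 mm², x = 6 mm, Ī = 23 040 mm⁴.
Top flange (beyond web): 113 × 22, A = 2 486 mm², x = 68.5 mm, Ī = 2 645 311 mm⁴.
Bottom flange (beyond web): 113 × 22, A = 2 486 mm², x = 68.5 mm, Ī = 2 645 311 mm⁴.
Centroid: x̄ = ΣA·x / ΣA = 51.0885 mm.
Transfer each piece to the vertical centroidal axis using Ī + A·d² with d = x − 51.0885:
  web: d = -45.0885 mm → contributes +3 926 349 mm⁴
  top flange (beyond web): d = 17.4115 mm → contributes +3 398 967 mm⁴
  bottom flange (beyond web): d = 17.4115 mm → contributes +3 398 967 mm⁴
Total I = 10 724 283 mm⁴.

Iy ≈ 1.072 × 10⁷ mm⁴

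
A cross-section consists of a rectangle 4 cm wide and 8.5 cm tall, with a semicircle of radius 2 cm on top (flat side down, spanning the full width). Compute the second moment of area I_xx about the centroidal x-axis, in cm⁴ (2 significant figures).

I_xx ≈ 340 cm⁴

Split into non-overlapping primitives; take the origin at the lower-left of the bounding box.
Rectangular body: 4 × 8.5, A = 34 cm², y = 4.25 cm, Ī = 204.7 cm⁴.
Semicircular cap: semicircle r = 2, A = 6.283 cm², y = 9.349 cm, Ī = 1.756 cm⁴.
Centroid: ȳ = ΣA·y / ΣA = 5.045 cm.
Transfer each piece to the centroidal x-axis using Ī + A·d² with d = y − 5.045:
  rectangular body: d = -0.7953 cm → contributes +226.2 cm⁴
  semicircular cap: d = 4.304 cm → contributes +118.1 cm⁴
Total I = 344.3 cm⁴.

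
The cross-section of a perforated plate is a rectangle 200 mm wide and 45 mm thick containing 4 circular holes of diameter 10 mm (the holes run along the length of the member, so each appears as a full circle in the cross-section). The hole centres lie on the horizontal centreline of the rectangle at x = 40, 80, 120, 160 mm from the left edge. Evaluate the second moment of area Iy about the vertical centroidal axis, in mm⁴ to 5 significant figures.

Iy ≈ 2.9370 × 10⁷ mm⁴

Decompose the section into non-overlapping parts with the origin at the bottom-left of its bounding rectangle.
Plate: 200 × 45, A = 9 000 mm², x = 100 mm, Ī = 30 000 000 mm⁴.
Hole 1 (subtracted): ⌀10, A = 78.53982 mm², x = 40 mm, Ī = 490.8739 mm⁴.
Hole 2 (subtracted): ⌀10, A = 78.53982 mm², x = 80 mm, Ī = 490.8739 mm⁴.
Hole 3 (subtracted): ⌀10, A = 78.53982 mm², x = 120 mm, Ī = 490.8739 mm⁴.
Hole 4 (subtracted): ⌀10, A = 78.53982 mm², x = 160 mm, Ī = 490.8739 mm⁴.
By symmetry the centroid is at mid-width, x̄ = 100 mm.
Transfer each piece to the vertical centroidal axis using Ī + A·d² with d = x − 100:
  plate: d = 0 mm → contributes +30 000 000 mm⁴
  hole 1: d = -60 mm → contributes −283234.2 mm⁴
  hole 2: d = -20 mm → contributes −31906.8 mm⁴
  hole 3: d = 20 mm → contributes −31906.8 mm⁴
  hole 4: d = 60 mm → contributes −283234.2 mm⁴
Total I = 29 369 718 mm⁴.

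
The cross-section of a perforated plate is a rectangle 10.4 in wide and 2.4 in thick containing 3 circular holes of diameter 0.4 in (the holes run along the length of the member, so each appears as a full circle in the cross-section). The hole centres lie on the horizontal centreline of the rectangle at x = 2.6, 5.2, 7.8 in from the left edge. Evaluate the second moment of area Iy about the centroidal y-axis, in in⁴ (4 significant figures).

Treat the section as a set of non-overlapping primitives; coordinates are from the bounding-box lower-left.
Plate: 10.4 × 2.4, A = 24.96 in², x = 5.2 in, Ī = 224.973 in⁴.
Hole 1 (subtracted): ⌀0.4, A = 0.125664 in², x = 2.6 in, Ī = 0.00125664 in⁴.
Hole 2 (subtracted): ⌀0.4, A = 0.125664 in², x = 5.2 in, Ī = 0.00125664 in⁴.
Hole 3 (subtracted): ⌀0.4, A = 0.125664 in², x = 7.8 in, Ī = 0.00125664 in⁴.
By symmetry the centroid is at mid-width, x̄ = 5.2 in.
Transfer each piece to the centroidal y-axis using Ī + A·d² with d = x − 5.2:
  plate: d = 0 in → contributes +224.973 in⁴
  hole 1: d = -2.6 in → contributes −0.850743 in⁴
  hole 2: d = 0 in → contributes −0.00125664 in⁴
  hole 3: d = 2.6 in → contributes −0.850743 in⁴
Total I = 223.27 in⁴.

Iy ≈ 223.3 in⁴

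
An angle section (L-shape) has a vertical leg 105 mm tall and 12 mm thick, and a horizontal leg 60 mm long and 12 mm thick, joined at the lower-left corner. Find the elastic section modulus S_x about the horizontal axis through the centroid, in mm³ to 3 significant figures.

S_x ≈ 3.01 × 10⁴ mm³

Treat the section as a set of non-overlapping primitives; coordinates are from the bounding-box lower-left.
Vertical leg: 12 × 105, A = 1 260 mm², y = 52.5 mm, Ī = 1 157 625 mm⁴.
Horizontal leg (remainder): 48 × 12, A = 576 mm², y = 6 mm, Ī = 6 912 mm⁴.
Centroid: ȳ = ΣA·y / ΣA = 37.912 mm.
Transfer each piece to the horizontal axis through the centroid using Ī + A·d² with d = y − 37.912:
  vertical leg: d = 14.588 mm → contributes +1 425 774 mm⁴
  horizontal leg (remainder): d = -31.912 mm → contributes +593 488 mm⁴
Total I = 2 019 262 mm⁴.
Extreme fibre distance c = 67.088 mm; S = I/c = 30 099 mm³.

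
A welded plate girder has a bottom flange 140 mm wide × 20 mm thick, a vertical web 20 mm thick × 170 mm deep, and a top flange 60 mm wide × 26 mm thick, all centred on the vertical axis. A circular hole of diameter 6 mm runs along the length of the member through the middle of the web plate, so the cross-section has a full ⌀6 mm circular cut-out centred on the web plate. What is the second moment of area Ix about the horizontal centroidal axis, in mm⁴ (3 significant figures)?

Ix ≈ 4.70 × 10⁷ mm⁴

Break the section into simple shapes (no overlaps), measuring from the bottom-left corner of the bounding box.
Bottom plate: 140 × 20, A = 2 800 mm², y = 10 mm, Ī = 93 333 mm⁴.
Web plate: 20 × 170, A = 3 400 mm², y = 105 mm, Ī = 8 188 333 mm⁴.
Top plate: 60 × 26, A = 1 560 mm², y = 203 mm, Ī = 87 880 mm⁴.
Hole (subtracted): ⌀6, A = 28.274 mm², y = 105 mm, Ī = 63.617 mm⁴.
Centroid: ȳ = ΣA·y / ΣA = 90.369 mm.
Transfer each piece to the horizontal centroidal axis using Ī + A·d² with d = y − 90.369:
  bottom plate: d = -80.369 mm → contributes +18 179 194 mm⁴
  web plate: d = 14.631 mm → contributes +8 916 121 mm⁴
  top plate: d = 112.63 mm → contributes +19 877 507 mm⁴
  hole: d = 14.631 mm → contributes −6115.9 mm⁴
Total I = 46 966 706 mm⁴.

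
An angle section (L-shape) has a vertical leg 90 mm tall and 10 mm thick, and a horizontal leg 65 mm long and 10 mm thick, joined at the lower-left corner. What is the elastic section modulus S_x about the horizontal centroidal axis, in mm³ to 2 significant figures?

Split into non-overlapping primitives; take the origin at the lower-left of the bounding box.
Vertical leg: 10 × 90, A = 900 mm², y = 45 mm, Ī = 607 500 mm⁴.
Horizontal leg (remainder): 55 × 10, A = 550 mm², y = 5 mm, Ī = 4 583 mm⁴.
Centroid: ȳ = ΣA·y / ΣA = 29.83 mm.
Transfer each piece to the horizontal centroidal axis using Ī + A·d² with d = y − 29.83:
  vertical leg: d = 15.17 mm → contributes +814 682 mm⁴
  horizontal leg (remainder): d = -24.83 mm → contributes +343 608 mm⁴
Total I = 1 158 290 mm⁴.
Extreme fibre distance c = 60.17 mm; S = I/c = 19 250 mm³.

S_x ≈ 1.9 × 10⁴ mm³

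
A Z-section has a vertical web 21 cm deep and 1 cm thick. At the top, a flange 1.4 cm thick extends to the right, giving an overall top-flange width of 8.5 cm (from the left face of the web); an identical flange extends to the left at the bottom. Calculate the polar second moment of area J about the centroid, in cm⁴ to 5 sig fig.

Break the section into simple shapes (no overlaps), measuring from the bottom-left corner of the bounding box.
Web: 1 × 21, A = 21 cm², y = 10.5 cm, Ī = 771.75 cm⁴.
Top flange (beyond web): 7.5 × 1.4, A = 10.5 cm², y = 20.3 cm, Ī = 1.715 cm⁴.
Bottom flange (beyond web): 7.5 × 1.4, A = 10.5 cm², y = 0.7 cm, Ī = 1.715 cm⁴.
Centroid: ȳ = ΣA·y / ΣA = 10.5 cm.
Transfer each piece to the centroidal x-axis using Ī + A·d² with d = y − 10.5:
  web: d = 0 cm → contributes +771.75 cm⁴
  top flange (beyond web): d = 9.8 cm → contributes +1010.135 cm⁴
  bottom flange (beyond web): d = -9.8 cm → contributes +1010.135 cm⁴
Total I = 2792.02 cm⁴.
For the y-axis: x̄ = 8 cm.
Repeating about the centroidal y-axis gives I_y = 479.5 cm⁴.
Polar second moment: J = I_x + I_y = 3271.52 cm⁴.

J ≈ 3271.5 cm⁴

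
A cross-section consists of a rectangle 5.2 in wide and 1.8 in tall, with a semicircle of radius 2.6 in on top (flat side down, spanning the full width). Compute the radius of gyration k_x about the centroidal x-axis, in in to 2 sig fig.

Decompose the section into non-overlapping parts with the origin at the bottom-left of its bounding rectangle.
Rectangular body: 5.2 × 1.8, A = 9.36 in², y = 0.9 in, Ī = 2.527 in⁴.
Semicircular cap: semicircle r = 2.6, A = 10.62 in², y = 2.903 in, Ī = 5.016 in⁴.
Centroid: ȳ = ΣA·y / ΣA = 1.965 in.
Transfer each piece to the centroidal x-axis using Ī + A·d² with d = y − 1.965:
  rectangular body: d = -1.065 in → contributes +13.14 in⁴
  semicircular cap: d = 0.9386 in → contributes +14.37 in⁴
Total I = 27.51 in⁴.
Radius of gyration: k = √(I/A) = √(27.51 / 19.98) = 1.173 in.

k_x ≈ 1.2 in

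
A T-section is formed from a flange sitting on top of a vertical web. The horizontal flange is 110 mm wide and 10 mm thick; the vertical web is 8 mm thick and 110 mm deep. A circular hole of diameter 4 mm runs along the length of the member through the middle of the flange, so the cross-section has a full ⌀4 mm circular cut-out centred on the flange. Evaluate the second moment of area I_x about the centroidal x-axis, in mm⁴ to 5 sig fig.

I_x ≈ 2.6475 × 10⁶ mm⁴

Split into non-overlapping primitives; take the origin at the lower-left of the bounding box.
Flange: 110 × 10, A = 1 100 mm², y = 115 mm, Ī = 9166.667 mm⁴.
Web: 8 × 110, A = 880 mm², y = 55 mm, Ī = 887333.3 mm⁴.
Hole (subtracted): ⌀4, A = 12.56637 mm², y = 115 mm, Ī = 12.56637 mm⁴.
Centroid: ȳ = ΣA·y / ΣA = 88.16301 mm.
Transfer each piece to the centroidal x-axis using Ī + A·d² with d = y − 88.16301:
  flange: d = 26.83699 mm → contributes +801413.2 mm⁴
  web: d = -33.16301 mm → contributes +1 855 144 mm⁴
  hole: d = 26.83699 mm → contributes −9063.17 mm⁴
Total I = 2 647 494 mm⁴.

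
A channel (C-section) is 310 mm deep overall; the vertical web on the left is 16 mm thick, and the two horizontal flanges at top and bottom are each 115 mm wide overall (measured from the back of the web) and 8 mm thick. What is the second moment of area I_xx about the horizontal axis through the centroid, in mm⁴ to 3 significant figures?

I_xx ≈ 7.58 × 10⁷ mm⁴

Decompose the section into non-overlapping parts with the origin at the bottom-left of its bounding rectangle.
Web: 16 × 310, A = 4 960 mm², y = 155 mm, Ī = 39 721 333 mm⁴.
Top flange (beyond web): 99 × 8, A = 792 mm², y = 306 mm, Ī = 4 224 mm⁴.
Bottom flange (beyond web): 99 × 8, A = 792 mm², y = 4 mm, Ī = 4 224 mm⁴.
By symmetry the centroid is at mid-height, ȳ = 155 mm.
Transfer each piece to the horizontal axis through the centroid using Ī + A·d² with d = y − 155:
  web: d = 0 mm → contributes +39 721 333 mm⁴
  top flange (beyond web): d = 151 mm → contributes +18 062 616 mm⁴
  bottom flange (beyond web): d = -151 mm → contributes +18 062 616 mm⁴
Total I = 75 846 565 mm⁴.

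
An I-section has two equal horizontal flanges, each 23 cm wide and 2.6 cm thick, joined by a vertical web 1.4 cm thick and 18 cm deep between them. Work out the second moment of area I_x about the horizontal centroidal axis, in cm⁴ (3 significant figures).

I_x ≈ 1.34 × 10⁴ cm⁴

Treat the section as a set of non-overlapping primitives; coordinates are from the bounding-box lower-left.
Bottom flange: 23 × 2.6, A = 59.8 cm², y = 1.3 cm, Ī = 33.687 cm⁴.
Web: 1.4 × 18, A = 25.2 cm², y = 11.6 cm, Ī = 680.4 cm⁴.
Top flange: 23 × 2.6, A = 59.8 cm², y = 21.9 cm, Ī = 33.687 cm⁴.
By symmetry the centroid is at mid-height, ȳ = 11.6 cm.
Transfer each piece to the horizontal centroidal axis using Ī + A·d² with d = y − 11.6:
  bottom flange: d = -10.3 cm → contributes +6377.9 cm⁴
  web: d = 0 cm → contributes +680.4 cm⁴
  top flange: d = 10.3 cm → contributes +6377.9 cm⁴
Total I = 13 436 cm⁴.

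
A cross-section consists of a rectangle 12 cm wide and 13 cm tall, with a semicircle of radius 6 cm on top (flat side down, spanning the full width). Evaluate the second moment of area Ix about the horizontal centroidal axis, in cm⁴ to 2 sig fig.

Decompose the section into non-overlapping parts with the origin at the bottom-left of its bounding rectangle.
Rectangular body: 12 × 13, A = 156 cm², y = 6.5 cm, Ī = 2 197 cm⁴.
Semicircular cap: semicircle r = 6, A = 56.55 cm², y = 15.55 cm, Ī = 142.2 cm⁴.
Centroid: ȳ = ΣA·y / ΣA = 8.907 cm.
Transfer each piece to the horizontal centroidal axis using Ī + A·d² with d = y − 8.907:
  rectangular body: d = -2.407 cm → contributes +3 101 cm⁴
  semicircular cap: d = 6.64 cm → contributes +2 635 cm⁴
Total I = 5 736 cm⁴.

Ix ≈ 5700 cm⁴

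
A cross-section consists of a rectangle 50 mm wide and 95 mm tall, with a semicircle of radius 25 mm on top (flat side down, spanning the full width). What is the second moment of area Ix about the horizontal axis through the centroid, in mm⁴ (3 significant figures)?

Ix ≈ 6.36 × 10⁶ mm⁴

Decompose the section into non-overlapping parts with the origin at the bottom-left of its bounding rectangle.
Rectangular body: 50 × 95, A = 4 750 mm², y = 47.5 mm, Ī = 3 572 396 mm⁴.
Semicircular cap: semicircle r = 25, A = 981.75 mm², y = 105.61 mm, Ī = 42 874 mm⁴.
Centroid: ȳ = ΣA·y / ΣA = 57.453 mm.
Transfer each piece to the horizontal axis through the centroid using Ī + A·d² with d = y − 57.453:
  rectangular body: d = -9.9533 mm → contributes +4 042 968 mm⁴
  semicircular cap: d = 48.157 mm → contributes +2 319 646 mm⁴
Total I = 6 362 614 mm⁴.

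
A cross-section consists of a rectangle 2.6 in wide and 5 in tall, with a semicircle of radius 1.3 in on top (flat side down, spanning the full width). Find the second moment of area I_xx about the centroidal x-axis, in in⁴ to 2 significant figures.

I_xx ≈ 48 in⁴

Break the section into simple shapes (no overlaps), measuring from the bottom-left corner of the bounding box.
Rectangular body: 2.6 × 5, A = 13 in², y = 2.5 in, Ī = 27.08 in⁴.
Semicircular cap: semicircle r = 1.3, A = 2.655 in², y = 5.552 in, Ī = 0.3135 in⁴.
Centroid: ȳ = ΣA·y / ΣA = 3.018 in.
Transfer each piece to the centroidal x-axis using Ī + A·d² with d = y − 3.018:
  rectangular body: d = -0.5175 in → contributes +30.56 in⁴
  semicircular cap: d = 2.534 in → contributes +17.36 in⁴
Total I = 47.93 in⁴.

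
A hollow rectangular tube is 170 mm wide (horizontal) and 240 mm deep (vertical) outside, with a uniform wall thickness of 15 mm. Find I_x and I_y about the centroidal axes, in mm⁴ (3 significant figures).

I_x ≈ 8.78 × 10⁷ mm⁴, I_y ≈ 5.02 × 10⁷ mm⁴

Decompose the section into non-overlapping parts with the origin at the bottom-left of its bounding rectangle.
Outer rectangle: 170 × 240, A = 40 800 mm², y = 120 mm, Ī = 195 840 000 mm⁴.
Inner void (subtracted): 140 × 210, A = 29 400 mm², y = 120 mm, Ī = 108 045 000 mm⁴.
By symmetry the centroid is at mid-height, ȳ = 120 mm.
All pieces are centred on the centroidal x-axis, so I = ΣĪ (holes subtracted) = 87 795 000 mm⁴.
Repeating about the centroidal y-axis gives I_y = 50 240 000 mm⁴.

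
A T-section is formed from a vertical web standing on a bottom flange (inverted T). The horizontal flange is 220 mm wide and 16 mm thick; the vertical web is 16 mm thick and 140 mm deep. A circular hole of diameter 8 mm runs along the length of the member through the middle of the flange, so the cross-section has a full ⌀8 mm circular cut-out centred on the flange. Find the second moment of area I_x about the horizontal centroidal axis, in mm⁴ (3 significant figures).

Decompose the section into non-overlapping parts with the origin at the bottom-left of its bounding rectangle.
Flange: 220 × 16, A = 3 520 mm², y = 8 mm, Ī = 75 093 mm⁴.
Web: 16 × 140, A = 2 240 mm², y = 86 mm, Ī = 3 658 667 mm⁴.
Hole (subtracted): ⌀8, A = 50.265 mm², y = 8 mm, Ī = 201.06 mm⁴.
Centroid: ȳ = ΣA·y / ΣA = 38.6 mm.
Transfer each piece to the horizontal centroidal axis using Ī + A·d² with d = y − 38.6:
  flange: d = -30.6 mm → contributes +3 371 161 mm⁴
  web: d = 47.4 mm → contributes +8 691 330 mm⁴
  hole: d = -30.6 mm → contributes −47 269 mm⁴
Total I = 12 015 222 mm⁴.

I_x ≈ 1.20 × 10⁷ mm⁴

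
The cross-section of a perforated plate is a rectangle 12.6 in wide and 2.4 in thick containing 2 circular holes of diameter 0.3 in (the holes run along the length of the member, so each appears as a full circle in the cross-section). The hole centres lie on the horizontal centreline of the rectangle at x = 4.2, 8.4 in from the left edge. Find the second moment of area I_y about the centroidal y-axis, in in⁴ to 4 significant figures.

Split into non-overlapping primitives; take the origin at the lower-left of the bounding box.
Plate: 12.6 × 2.4, A = 30.24 in², x = 6.3 in, Ī = 400.075 in⁴.
Hole 1 (subtracted): ⌀0.3, A = 0.0706858 in², x = 4.2 in, Ī = 0.000397608 in⁴.
Hole 2 (subtracted): ⌀0.3, A = 0.0706858 in², x = 8.4 in, Ī = 0.000397608 in⁴.
By symmetry the centroid is at mid-width, x̄ = 6.3 in.
Transfer each piece to the centroidal y-axis using Ī + A·d² with d = x − 6.3:
  plate: d = 0 in → contributes +400.075 in⁴
  hole 1: d = -2.1 in → contributes −0.312122 in⁴
  hole 2: d = 2.1 in → contributes −0.312122 in⁴
Total I = 399.451 in⁴.

I_y ≈ 399.5 in⁴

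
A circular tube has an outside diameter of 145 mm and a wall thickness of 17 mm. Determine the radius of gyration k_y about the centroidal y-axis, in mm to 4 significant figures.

Treat the section as a set of non-overlapping primitives; coordinates are from the bounding-box lower-left.
Outer circle: ⌀145, A = 16 513 mm², x = 72.5 mm, Ī = 21 699 109 mm⁴.
Bore (subtracted): ⌀111, A = 9676.89 mm², x = 72.5 mm, Ī = 7 451 811 mm⁴.
By symmetry the centroid is at mid-width, x̄ = 72.5 mm.
All pieces are centred on the centroidal y-axis, so I = ΣĪ (holes subtracted) = 14 247 299 mm⁴.
Radius of gyration: k = √(I/A) = √(14 247 299 / 6836.11) = 45.6522 mm.

k_y ≈ 45.65 mm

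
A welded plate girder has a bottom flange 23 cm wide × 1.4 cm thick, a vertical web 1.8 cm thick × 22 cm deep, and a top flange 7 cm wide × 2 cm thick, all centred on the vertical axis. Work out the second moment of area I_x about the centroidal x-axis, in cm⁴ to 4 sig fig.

I_x ≈ 7523 cm⁴

Decompose the section into non-overlapping parts with the origin at the bottom-left of its bounding rectangle.
Bottom plate: 23 × 1.4, A = 32.2 cm², y = 0.7 cm, Ī = 5.25933 cm⁴.
Web plate: 1.8 × 22, A = 39.6 cm², y = 12.4 cm, Ī = 1597.2 cm⁴.
Top plate: 7 × 2, A = 14 cm², y = 24.4 cm, Ī = 4.66667 cm⁴.
Centroid: ȳ = ΣA·y / ΣA = 9.96713 cm.
Transfer each piece to the centroidal x-axis using Ī + A·d² with d = y − 9.96713:
  bottom plate: d = -9.26713 cm → contributes +2770.59 cm⁴
  web plate: d = 2.43287 cm → contributes +1831.59 cm⁴
  top plate: d = 14.4329 cm → contributes +2920.97 cm⁴
Total I = 7523.15 cm⁴.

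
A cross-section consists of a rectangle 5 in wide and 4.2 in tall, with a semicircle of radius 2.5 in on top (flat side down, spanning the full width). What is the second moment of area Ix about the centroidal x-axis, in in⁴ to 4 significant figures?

Break the section into simple shapes (no overlaps), measuring from the bottom-left corner of the bounding box.
Rectangular body: 5 × 4.2, A = 21 in², y = 2.1 in, Ī = 30.87 in⁴.
Semicircular cap: semicircle r = 2.5, A = 9.81748 in², y = 5.26103 in, Ī = 4.28738 in⁴.
Centroid: ȳ = ΣA·y / ΣA = 3.10701 in.
Transfer each piece to the centroidal x-axis using Ī + A·d² with d = y − 3.10701:
  rectangular body: d = -1.00701 in → contributes +52.1653 in⁴
  semicircular cap: d = 2.15403 in → contributes +49.8388 in⁴
Total I = 102.004 in⁴.

Ix ≈ 102.0 in⁴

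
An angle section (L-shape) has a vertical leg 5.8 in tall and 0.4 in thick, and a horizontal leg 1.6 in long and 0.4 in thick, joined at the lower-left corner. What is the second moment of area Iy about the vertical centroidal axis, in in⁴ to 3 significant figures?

Treat the section as a set of non-overlapping primitives; coordinates are from the bounding-box lower-left.
Vertical leg: 0.4 × 5.8, A = 2.32 in², x = 0.2 in, Ī = 0.030933 in⁴.
Horizontal leg (remainder): 1.2 × 0.4, A = 0.48 in², x = 1 in, Ī = 0.0576 in⁴.
Centroid: x̄ = ΣA·x / ΣA = 0.33714 in.
Transfer each piece to the vertical centroidal axis using Ī + A·d² with d = x − 0.33714:
  vertical leg: d = -0.13714 in → contributes +0.074568 in⁴
  horizontal leg (remainder): d = 0.66286 in → contributes +0.2685 in⁴
Total I = 0.34307 in⁴.

Iy ≈ 0.343 in⁴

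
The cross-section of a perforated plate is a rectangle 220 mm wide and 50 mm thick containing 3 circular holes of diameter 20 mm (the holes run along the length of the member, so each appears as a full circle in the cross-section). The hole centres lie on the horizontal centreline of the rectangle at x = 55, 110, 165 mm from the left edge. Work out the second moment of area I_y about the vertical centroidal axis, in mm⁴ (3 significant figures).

Decompose the section into non-overlapping parts with the origin at the bottom-left of its bounding rectangle.
Plate: 220 × 50, A = 11 000 mm², x = 110 mm, Ī = 44 366 667 mm⁴.
Hole 1 (subtracted): ⌀20, A = 314.16 mm², x = 55 mm, Ī = 7 854 mm⁴.
Hole 2 (subtracted): ⌀20, A = 314.16 mm², x = 110 mm, Ī = 7 854 mm⁴.
Hole 3 (subtracted): ⌀20, A = 314.16 mm², x = 165 mm, Ī = 7 854 mm⁴.
By symmetry the centroid is at mid-width, x̄ = 110 mm.
Transfer each piece to the vertical centroidal axis using Ī + A·d² with d = x − 110:
  plate: d = 0 mm → contributes +44 366 667 mm⁴
  hole 1: d = -55 mm → contributes −958 186 mm⁴
  hole 2: d = 0 mm → contributes −7 854 mm⁴
  hole 3: d = 55 mm → contributes −958 186 mm⁴
Total I = 42 442 441 mm⁴.

I_y ≈ 4.24 × 10⁷ mm⁴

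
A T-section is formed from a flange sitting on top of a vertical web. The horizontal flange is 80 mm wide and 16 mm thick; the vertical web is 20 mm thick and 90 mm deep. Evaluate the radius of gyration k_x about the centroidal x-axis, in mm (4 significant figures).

k_x ≈ 32.95 mm

Break the section into simple shapes (no overlaps), measuring from the bottom-left corner of the bounding box.
Flange: 80 × 16, A = 1 280 mm², y = 98 mm, Ī = 27306.7 mm⁴.
Web: 20 × 90, A = 1 800 mm², y = 45 mm, Ī = 1 215 000 mm⁴.
Centroid: ȳ = ΣA·y / ΣA = 67.026 mm.
Transfer each piece to the centroidal x-axis using Ī + A·d² with d = y − 67.026:
  flange: d = 30.974 mm → contributes +1 255 326 mm⁴
  web: d = -22.026 mm → contributes +2 088 258 mm⁴
Total I = 3 343 585 mm⁴.
Radius of gyration: k = √(I/A) = √(3 343 585 / 3 080) = 32.9481 mm.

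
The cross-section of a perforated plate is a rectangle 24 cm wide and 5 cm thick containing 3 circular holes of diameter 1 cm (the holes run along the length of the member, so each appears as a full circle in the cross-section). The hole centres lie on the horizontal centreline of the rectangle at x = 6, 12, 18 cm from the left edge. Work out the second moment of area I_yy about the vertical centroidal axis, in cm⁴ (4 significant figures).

I_yy ≈ 5703 cm⁴

Decompose the section into non-overlapping parts with the origin at the bottom-left of its bounding rectangle.
Plate: 24 × 5, A = 120 cm², x = 12 cm, Ī = 5 760 cm⁴.
Hole 1 (subtracted): ⌀1, A = 0.785398 cm², x = 6 cm, Ī = 0.0490874 cm⁴.
Hole 2 (subtracted): ⌀1, A = 0.785398 cm², x = 12 cm, Ī = 0.0490874 cm⁴.
Hole 3 (subtracted): ⌀1, A = 0.785398 cm², x = 18 cm, Ī = 0.0490874 cm⁴.
By symmetry the centroid is at mid-width, x̄ = 12 cm.
Transfer each piece to the vertical centroidal axis using Ī + A·d² with d = x − 12:
  plate: d = 0 cm → contributes +5 760 cm⁴
  hole 1: d = -6 cm → contributes −28.3234 cm⁴
  hole 2: d = 0 cm → contributes −0.0490874 cm⁴
  hole 3: d = 6 cm → contributes −28.3234 cm⁴
Total I = 5703.3 cm⁴.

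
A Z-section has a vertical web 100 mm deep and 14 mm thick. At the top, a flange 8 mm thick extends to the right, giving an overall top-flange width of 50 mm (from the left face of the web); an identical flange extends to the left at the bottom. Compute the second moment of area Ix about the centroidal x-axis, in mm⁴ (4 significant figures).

Ix ≈ 2.389 × 10⁶ mm⁴

Decompose the section into non-overlapping parts with the origin at the bottom-left of its bounding rectangle.
Web: 14 × 100, A = 1 400 mm², y = 50 mm, Ī = 1 166 667 mm⁴.
Top flange (beyond web): 36 × 8, A = 288 mm², y = 96 mm, Ī = 1 536 mm⁴.
Bottom flange (beyond web): 36 × 8, A = 288 mm², y = 4 mm, Ī = 1 536 mm⁴.
Centroid: ȳ = ΣA·y / ΣA = 50 mm.
Transfer each piece to the centroidal x-axis using Ī + A·d² with d = y − 50:
  web: d = 0 mm → contributes +1 166 667 mm⁴
  top flange (beyond web): d = 46 mm → contributes +610 944 mm⁴
  bottom flange (beyond web): d = -46 mm → contributes +610 944 mm⁴
Total I = 2 388 555 mm⁴.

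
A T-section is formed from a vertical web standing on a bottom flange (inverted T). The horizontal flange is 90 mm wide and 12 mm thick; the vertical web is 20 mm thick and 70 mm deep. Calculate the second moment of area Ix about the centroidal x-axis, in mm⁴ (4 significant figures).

Ix ≈ 1.609 × 10⁶ mm⁴

Break the section into simple shapes (no overlaps), measuring from the bottom-left corner of the bounding box.
Flange: 90 × 12, A = 1 080 mm², y = 6 mm, Ī = 12 960 mm⁴.
Web: 20 × 70, A = 1 400 mm², y = 47 mm, Ī = 571 667 mm⁴.
Centroid: ȳ = ΣA·y / ΣA = 29.1452 mm.
Transfer each piece to the centroidal x-axis using Ī + A·d² with d = y − 29.1452:
  flange: d = -23.1452 mm → contributes +591 514 mm⁴
  web: d = 17.8548 mm → contributes +1 017 980 mm⁴
Total I = 1 609 494 mm⁴.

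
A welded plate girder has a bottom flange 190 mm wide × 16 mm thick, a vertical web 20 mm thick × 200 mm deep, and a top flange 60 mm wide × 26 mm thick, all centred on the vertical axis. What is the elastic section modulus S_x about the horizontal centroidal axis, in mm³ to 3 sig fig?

S_x ≈ 4.61 × 10⁵ mm³

Decompose the section into non-overlapping parts with the origin at the bottom-left of its bounding rectangle.
Bottom plate: 190 × 16, A = 3 040 mm², y = 8 mm, Ī = 64 853 mm⁴.
Web plate: 20 × 200, A = 4 000 mm², y = 116 mm, Ī = 13 333 333 mm⁴.
Top plate: 60 × 26, A = 1 560 mm², y = 229 mm, Ī = 87 880 mm⁴.
Centroid: ȳ = ΣA·y / ΣA = 98.321 mm.
Transfer each piece to the horizontal centroidal axis using Ī + A·d² with d = y − 98.321:
  bottom plate: d = -90.321 mm → contributes +24 864 779 mm⁴
  web plate: d = 17.679 mm → contributes +14 583 531 mm⁴
  top plate: d = 130.68 mm → contributes +26 728 030 mm⁴
Total I = 66 176 341 mm⁴.
Extreme fibre distance c = 143.68 mm; S = I/c = 460 584 mm³.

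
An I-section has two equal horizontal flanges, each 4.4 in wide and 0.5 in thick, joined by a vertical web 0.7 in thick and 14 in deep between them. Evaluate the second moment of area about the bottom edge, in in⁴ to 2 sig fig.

Decompose the section into non-overlapping parts with the origin at the bottom-left of its bounding rectangle.
Bottom flange: 4.4 × 0.5, A = 2.2 in², y = 0.25 in, Ī = 0.04583 in⁴.
Web: 0.7 × 14, A = 9.8 in², y = 7.5 in, Ī = 160.1 in⁴.
Top flange: 4.4 × 0.5, A = 2.2 in², y = 14.75 in, Ī = 0.04583 in⁴.
Transfer each piece to a horizontal axis along the bottom face using Ī + A·d² with d = y − 0:
  bottom flange: d = 0.25 in → contributes +0.1833 in⁴
  web: d = 7.5 in → contributes +711.3 in⁴
  top flange: d = 14.75 in → contributes +478.7 in⁴
Total I = 1 190 in⁴.

I_base ≈ 1200 in⁴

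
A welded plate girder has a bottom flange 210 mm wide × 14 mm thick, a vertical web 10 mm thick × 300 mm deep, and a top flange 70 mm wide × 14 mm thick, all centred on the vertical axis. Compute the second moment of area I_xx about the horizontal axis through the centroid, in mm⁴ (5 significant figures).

I_xx ≈ 1.0550 × 10⁸ mm⁴

Decompose the section into non-overlapping parts with the origin at the bottom-left of its bounding rectangle.
Bottom plate: 210 × 14, A = 2 940 mm², y = 7 mm, Ī = 48 020 mm⁴.
Web plate: 10 × 300, A = 3 000 mm², y = 164 mm, Ī = 22 500 000 mm⁴.
Top plate: 70 × 14, A = 980 mm², y = 321 mm, Ī = 16006.67 mm⁴.
Centroid: ȳ = ΣA·y / ΣA = 119.5318 mm.
Transfer each piece to the horizontal axis through the centroid using Ī + A·d² with d = y − 119.5318:
  bottom plate: d = -112.5318 mm → contributes +37 278 428 mm⁴
  web plate: d = 44.46821 mm → contributes +28 432 265 mm⁴
  top plate: d = 201.4682 mm → contributes +39 793 657 mm⁴
Total I = 105 504 350 mm⁴.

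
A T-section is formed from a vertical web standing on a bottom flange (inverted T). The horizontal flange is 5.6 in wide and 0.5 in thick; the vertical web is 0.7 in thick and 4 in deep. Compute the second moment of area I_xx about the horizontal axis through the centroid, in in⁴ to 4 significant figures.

Treat the section as a set of non-overlapping primitives; coordinates are from the bounding-box lower-left.
Flange: 5.6 × 0.5, A = 2.8 in², y = 0.25 in, Ī = 0.0583333 in⁴.
Web: 0.7 × 4, A = 2.8 in², y = 2.5 in, Ī = 3.73333 in⁴.
Centroid: ȳ = ΣA·y / ΣA = 1.375 in.
Transfer each piece to the horizontal axis through the centroid using Ī + A·d² with d = y − 1.375:
  flange: d = -1.125 in → contributes +3.60208 in⁴
  web: d = 1.125 in → contributes +7.27708 in⁴
Total I = 10.8792 in⁴.

I_xx ≈ 10.88 in⁴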